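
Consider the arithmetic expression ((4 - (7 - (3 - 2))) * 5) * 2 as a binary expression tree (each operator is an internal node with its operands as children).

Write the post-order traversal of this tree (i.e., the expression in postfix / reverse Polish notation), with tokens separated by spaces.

Post-order on an expression tree gives postfix notation: for each operator, emit left operand, right operand, then the operator.

4 7 3 2 - - - 5 * 2 *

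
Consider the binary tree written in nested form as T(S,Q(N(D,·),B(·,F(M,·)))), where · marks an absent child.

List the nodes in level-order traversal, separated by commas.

T, S, Q, N, B, D, F, M

Level-order visits nodes level by level from the root, left to right within each level.
Level 0: T
Level 1: S, Q
Level 2: N, B
Level 3: D, F
Level 4: M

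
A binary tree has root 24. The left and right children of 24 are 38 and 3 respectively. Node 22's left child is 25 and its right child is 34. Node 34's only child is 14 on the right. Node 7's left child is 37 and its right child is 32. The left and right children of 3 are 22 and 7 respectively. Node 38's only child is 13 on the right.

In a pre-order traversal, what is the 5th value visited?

Pre-order visits the node, then its left subtree, then its right subtree.
Visit 24.
At 24: go left to 38.
  Visit 38.
  At 38: no left child.
  At 38: go right to 13.
    13 is a leaf — visit 13.
At 24: go right to 3.
  Visit 3.
  At 3: go left to 22.
    Visit 22.
    At 22: go left to 25.
      25 is a leaf — visit 25.
    At 22: go right to 34.
      Visit 34.
      At 34: no left child.
      At 34: go right to 14.
        14 is a leaf — visit 14.
  At 3: go right to 7.
    Visit 7.
    At 7: go left to 37.
      37 is a leaf — visit 37.
    At 7: go right to 32.
      32 is a leaf — visit 32.
Full pre-order sequence: 24, 38, 13, 3, 22, 25, 34, 14, 7, 37, 32.

22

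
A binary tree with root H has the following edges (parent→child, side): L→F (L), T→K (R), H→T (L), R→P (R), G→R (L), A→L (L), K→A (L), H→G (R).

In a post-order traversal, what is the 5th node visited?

T

Post-order visits the left subtree, then the right subtree, then the node.
At H: go left to T.
  At T: no left child.
  At T: go right to K.
    At K: go left to A.
      At A: go left to L.
        At L: go left to F.
          F is a leaf — visit F.
        At L: no right child.
        Visit L.
      At A: no right child.
      Visit A.
    At K: no right child.
    Visit K.
  Visit T.
At H: go right to G.
  At G: go left to R.
    At R: no left child.
    At R: go right to P.
      P is a leaf — visit P.
    Visit R.
  At G: no right child.
  Visit G.
Visit H.
Full post-order sequence: F, L, A, K, T, P, R, G, H.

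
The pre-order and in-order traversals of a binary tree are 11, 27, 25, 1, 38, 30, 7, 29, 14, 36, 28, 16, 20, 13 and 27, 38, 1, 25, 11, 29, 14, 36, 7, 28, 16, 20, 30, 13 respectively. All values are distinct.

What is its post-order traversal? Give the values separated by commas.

The first element of pre-order is the root; it splits in-order into left and right subtrees.
Root 11: left subtree has 4 nodes {27, 38, 1, 25}, right has 9 {29, 14, 36, 7, 28, 16, 20, 30, 13}.
  Root 27: left subtree has 0 nodes { }, right has 3 {38, 1, 25}.
    Root 25: left subtree has 2 nodes {38, 1}, right has 0 { }.
      Root 1: left subtree has 1 node {38}, right has 0 { }.
  Root 30: left subtree has 7 nodes {29, 14, 36, 7, 28, 16, 20}, right has 1 {13}.
    Root 7: left subtree has 3 nodes {29, 14, 36}, right has 3 {28, 16, 20}.
      Root 29: left subtree has 0 nodes { }, right has 2 {14, 36}.
        Root 14: left subtree has 0 nodes { }, right has 1 {36}.
      Root 28: left subtree has 0 nodes { }, right has 2 {16, 20}.
        Root 16: left subtree has 0 nodes { }, right has 1 {20}.

38, 1, 25, 27, 36, 14, 29, 20, 16, 28, 7, 13, 30, 11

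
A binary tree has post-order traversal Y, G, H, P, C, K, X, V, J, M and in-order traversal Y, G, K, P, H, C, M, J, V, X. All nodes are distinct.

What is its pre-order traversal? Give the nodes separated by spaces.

The last element of post-order is the root; it splits in-order into left and right subtrees.
Root M: left subtree has 6 nodes {Y, G, K, P, H, C}, right has 3 {J, V, X}.
  Root K: left subtree has 2 nodes {Y, G}, right has 3 {P, H, C}.
    Root G: left subtree has 1 node {Y}, right has 0 { }.
    Root C: left subtree has 2 nodes {P, H}, right has 0 { }.
      Root P: left subtree has 0 nodes { }, right has 1 {H}.
  Root J: left subtree has 0 nodes { }, right has 2 {V, X}.
    Root V: left subtree has 0 nodes { }, right has 1 {X}.

M K G Y C P H J V X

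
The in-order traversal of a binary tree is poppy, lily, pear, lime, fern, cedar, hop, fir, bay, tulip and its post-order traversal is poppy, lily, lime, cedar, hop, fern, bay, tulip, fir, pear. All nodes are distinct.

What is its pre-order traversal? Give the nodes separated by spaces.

The last element of post-order is the root; it splits in-order into left and right subtrees.
Root pear: left subtree has 2 nodes {poppy, lily}, right has 7 {lime, fern, cedar, hop, fir, bay, tulip}.
  Root lily: left subtree has 1 node {poppy}, right has 0 { }.
  Root fir: left subtree has 4 nodes {lime, fern, cedar, hop}, right has 2 {bay, tulip}.
    Root fern: left subtree has 1 node {lime}, right has 2 {cedar, hop}.
      Root hop: left subtree has 1 node {cedar}, right has 0 { }.
    Root tulip: left subtree has 1 node {bay}, right has 0 { }.

pear lily poppy fir fern lime hop cedar tulip bay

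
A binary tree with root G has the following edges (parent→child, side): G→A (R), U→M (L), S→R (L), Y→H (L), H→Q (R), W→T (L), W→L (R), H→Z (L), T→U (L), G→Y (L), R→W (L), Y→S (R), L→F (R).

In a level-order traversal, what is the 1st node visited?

Level-order visits nodes level by level from the root, left to right within each level.
Level 0: G
Level 1: Y, A
Level 2: H, S
Level 3: Z, Q, R
Level 4: W
Level 5: T, L
Level 6: U, F
Level 7: M
Full level-order sequence: G, Y, A, H, S, Z, Q, R, W, T, L, U, F, M.

G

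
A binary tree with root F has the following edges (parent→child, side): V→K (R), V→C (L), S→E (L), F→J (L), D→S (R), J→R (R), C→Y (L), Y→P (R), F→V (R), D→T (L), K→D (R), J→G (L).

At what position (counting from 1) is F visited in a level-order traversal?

Level-order visits nodes level by level from the root, left to right within each level.
Level 0: F
Level 1: J, V
Level 2: G, R, C, K
Level 3: Y, D
Level 4: P, T, S
Level 5: E
Full level-order sequence: F, J, V, G, R, C, K, Y, D, P, T, S, E.

1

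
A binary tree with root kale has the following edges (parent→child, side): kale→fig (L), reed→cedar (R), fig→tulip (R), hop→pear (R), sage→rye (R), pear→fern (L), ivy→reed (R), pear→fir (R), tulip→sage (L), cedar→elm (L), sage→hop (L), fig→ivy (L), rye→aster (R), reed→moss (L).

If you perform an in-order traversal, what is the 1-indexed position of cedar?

5

In-order visits the left subtree, then the node, then the right subtree.
At kale: go left to fig.
  At fig: go left to ivy.
    At ivy: no left child.
    Visit ivy.
    At ivy: go right to reed.
      At reed: go left to moss.
        moss is a leaf — visit moss.
      Visit reed.
      At reed: go right to cedar.
        At cedar: go left to elm.
          elm is a leaf — visit elm.
        Visit cedar.
        At cedar: no right child.
  Visit fig.
  At fig: go right to tulip.
    At tulip: go left to sage.
      At sage: go left to hop.
        At hop: no left child.
        Visit hop.
        At hop: go right to pear.
          At pear: go left to fern.
            fern is a leaf — visit fern.
          Visit pear.
          At pear: go right to fir.
            fir is a leaf — visit fir.
      Visit sage.
      At sage: go right to rye.
        At rye: no left child.
        Visit rye.
        At rye: go right to aster.
          aster is a leaf — visit aster.
    Visit tulip.
    At tulip: no right child.
Visit kale.
At kale: no right child.
Full in-order sequence: ivy, moss, reed, elm, cedar, fig, hop, fern, pear, fir, sage, rye, aster, tulip, kale.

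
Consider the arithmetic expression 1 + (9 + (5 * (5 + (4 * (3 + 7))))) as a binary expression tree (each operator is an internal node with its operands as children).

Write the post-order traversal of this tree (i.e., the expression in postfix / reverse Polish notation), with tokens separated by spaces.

1 9 5 5 4 3 7 + * + * + +

Post-order on an expression tree gives postfix notation: for each operator, emit left operand, right operand, then the operator.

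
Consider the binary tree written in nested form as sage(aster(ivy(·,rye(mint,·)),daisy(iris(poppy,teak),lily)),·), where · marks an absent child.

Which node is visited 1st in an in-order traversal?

ivy

In-order visits the left subtree, then the node, then the right subtree.
At sage: go left to aster.
  At aster: go left to ivy.
    At ivy: no left child.
    Visit ivy.
    At ivy: go right to rye.
      At rye: go left to mint.
        mint is a leaf — visit mint.
      Visit rye.
      At rye: no right child.
  Visit aster.
  At aster: go right to daisy.
    At daisy: go left to iris.
      At iris: go left to poppy.
        poppy is a leaf — visit poppy.
      Visit iris.
      At iris: go right to teak.
        teak is a leaf — visit teak.
    Visit daisy.
    At daisy: go right to lily.
      lily is a leaf — visit lily.
Visit sage.
At sage: no right child.
Full in-order sequence: ivy, mint, rye, aster, poppy, iris, teak, daisy, lily, sage.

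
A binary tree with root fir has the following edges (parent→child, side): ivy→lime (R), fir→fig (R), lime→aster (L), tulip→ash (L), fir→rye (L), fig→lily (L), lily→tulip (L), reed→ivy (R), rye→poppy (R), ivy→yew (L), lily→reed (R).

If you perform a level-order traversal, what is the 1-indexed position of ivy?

Level-order visits nodes level by level from the root, left to right within each level.
Level 0: fir
Level 1: rye, fig
Level 2: poppy, lily
Level 3: tulip, reed
Level 4: ash, ivy
Level 5: yew, lime
Level 6: aster
Full level-order sequence: fir, rye, fig, poppy, lily, tulip, reed, ash, ivy, yew, lime, aster.

9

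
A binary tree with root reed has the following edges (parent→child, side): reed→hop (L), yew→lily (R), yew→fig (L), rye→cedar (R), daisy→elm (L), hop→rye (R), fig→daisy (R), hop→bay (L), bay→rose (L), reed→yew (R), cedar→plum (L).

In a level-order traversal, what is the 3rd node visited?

yew

Level-order visits nodes level by level from the root, left to right within each level.
Level 0: reed
Level 1: hop, yew
Level 2: bay, rye, fig, lily
Level 3: rose, cedar, daisy
Level 4: plum, elm
Full level-order sequence: reed, hop, yew, bay, rye, fig, lily, rose, cedar, daisy, plum, elm.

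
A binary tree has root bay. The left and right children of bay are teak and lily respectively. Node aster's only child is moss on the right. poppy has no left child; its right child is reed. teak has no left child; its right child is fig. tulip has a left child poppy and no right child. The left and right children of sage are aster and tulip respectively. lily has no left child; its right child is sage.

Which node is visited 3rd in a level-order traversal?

lily

Level-order visits nodes level by level from the root, left to right within each level.
Level 0: bay
Level 1: teak, lily
Level 2: fig, sage
Level 3: aster, tulip
Level 4: moss, poppy
Level 5: reed
Full level-order sequence: bay, teak, lily, fig, sage, aster, tulip, moss, poppy, reed.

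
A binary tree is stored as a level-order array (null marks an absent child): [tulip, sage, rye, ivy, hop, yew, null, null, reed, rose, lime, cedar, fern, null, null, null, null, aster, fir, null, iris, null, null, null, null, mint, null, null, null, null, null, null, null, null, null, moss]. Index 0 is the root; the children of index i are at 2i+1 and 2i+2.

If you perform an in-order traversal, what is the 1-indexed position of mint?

In-order visits the left subtree, then the node, then the right subtree.
At tulip: go left to sage.
  At sage: go left to ivy.
    At ivy: no left child.
    Visit ivy.
    At ivy: go right to reed.
      At reed: go left to aster.
        At aster: go left to moss.
          moss is a leaf — visit moss.
        Visit aster.
        At aster: no right child.
      Visit reed.
      At reed: go right to fir.
        fir is a leaf — visit fir.
  Visit sage.
  At sage: go right to hop.
    At hop: go left to rose.
      At rose: no left child.
      Visit rose.
      At rose: go right to iris.
        iris is a leaf — visit iris.
    Visit hop.
    At hop: go right to lime.
      lime is a leaf — visit lime.
Visit tulip.
At tulip: go right to rye.
  At rye: go left to yew.
    At yew: go left to cedar.
      cedar is a leaf — visit cedar.
    Visit yew.
    At yew: go right to fern.
      At fern: go left to mint.
        mint is a leaf — visit mint.
      Visit fern.
      At fern: no right child.
  Visit rye.
  At rye: no right child.
Full in-order sequence: ivy, moss, aster, reed, fir, sage, rose, iris, hop, lime, tulip, cedar, yew, mint, fern, rye.

14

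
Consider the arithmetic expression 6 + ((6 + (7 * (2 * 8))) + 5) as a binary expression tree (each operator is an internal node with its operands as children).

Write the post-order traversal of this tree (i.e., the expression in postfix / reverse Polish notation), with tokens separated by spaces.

6 6 7 2 8 * * + 5 + +

Post-order on an expression tree gives postfix notation: for each operator, emit left operand, right operand, then the operator.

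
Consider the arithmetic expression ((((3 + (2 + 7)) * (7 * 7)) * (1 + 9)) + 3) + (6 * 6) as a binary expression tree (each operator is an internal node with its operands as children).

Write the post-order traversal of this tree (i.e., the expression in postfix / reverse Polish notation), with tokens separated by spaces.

3 2 7 + + 7 7 * * 1 9 + * 3 + 6 6 * +

Post-order on an expression tree gives postfix notation: for each operator, emit left operand, right operand, then the operator.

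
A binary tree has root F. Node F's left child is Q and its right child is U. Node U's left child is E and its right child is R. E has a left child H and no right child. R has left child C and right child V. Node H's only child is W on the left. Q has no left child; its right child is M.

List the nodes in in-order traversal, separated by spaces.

In-order visits the left subtree, then the node, then the right subtree.
At F: go left to Q.
  At Q: no left child.
  Visit Q.
  At Q: go right to M.
    M is a leaf — visit M.
Visit F.
At F: go right to U.
  At U: go left to E.
    At E: go left to H.
      At H: go left to W.
        W is a leaf — visit W.
      Visit H.
      At H: no right child.
    Visit E.
    At E: no right child.
  Visit U.
  At U: go right to R.
    At R: go left to C.
      C is a leaf — visit C.
    Visit R.
    At R: go right to V.
      V is a leaf — visit V.

Q M F W H E U C R V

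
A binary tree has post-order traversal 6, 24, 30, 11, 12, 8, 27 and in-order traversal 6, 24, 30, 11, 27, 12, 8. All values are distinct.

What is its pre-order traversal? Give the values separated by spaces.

The last element of post-order is the root; it splits in-order into left and right subtrees.
Root 27: left subtree has 4 nodes {6, 24, 30, 11}, right has 2 {12, 8}.
  Root 11: left subtree has 3 nodes {6, 24, 30}, right has 0 { }.
    Root 30: left subtree has 2 nodes {6, 24}, right has 0 { }.
      Root 24: left subtree has 1 node {6}, right has 0 { }.
  Root 8: left subtree has 1 node {12}, right has 0 { }.

27 11 30 24 6 8 12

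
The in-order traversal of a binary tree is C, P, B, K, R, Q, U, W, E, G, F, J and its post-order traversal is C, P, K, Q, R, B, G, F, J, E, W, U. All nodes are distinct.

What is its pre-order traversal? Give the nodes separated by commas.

The last element of post-order is the root; it splits in-order into left and right subtrees.
Root U: left subtree has 6 nodes {C, P, B, K, R, Q}, right has 5 {W, E, G, F, J}.
  Root B: left subtree has 2 nodes {C, P}, right has 3 {K, R, Q}.
    Root P: left subtree has 1 node {C}, right has 0 { }.
    Root R: left subtree has 1 node {K}, right has 1 {Q}.
  Root W: left subtree has 0 nodes { }, right has 4 {E, G, F, J}.
    Root E: left subtree has 0 nodes { }, right has 3 {G, F, J}.
      Root J: left subtree has 2 nodes {G, F}, right has 0 { }.
        Root F: left subtree has 1 node {G}, right has 0 { }.

U, B, P, C, R, K, Q, W, E, J, F, G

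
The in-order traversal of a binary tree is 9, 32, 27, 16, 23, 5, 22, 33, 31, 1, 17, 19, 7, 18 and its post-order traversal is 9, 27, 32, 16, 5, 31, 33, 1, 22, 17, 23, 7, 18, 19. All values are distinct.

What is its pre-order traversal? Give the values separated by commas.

19, 23, 16, 32, 9, 27, 17, 22, 5, 1, 33, 31, 18, 7

The last element of post-order is the root; it splits in-order into left and right subtrees.
Root 19: left subtree has 11 nodes {9, 32, 27, 16, 23, 5, 22, 33, 31, 1, 17}, right has 2 {7, 18}.
  Root 23: left subtree has 4 nodes {9, 32, 27, 16}, right has 6 {5, 22, 33, 31, 1, 17}.
    Root 16: left subtree has 3 nodes {9, 32, 27}, right has 0 { }.
      Root 32: left subtree has 1 node {9}, right has 1 {27}.
    Root 17: left subtree has 5 nodes {5, 22, 33, 31, 1}, right has 0 { }.
      Root 22: left subtree has 1 node {5}, right has 3 {33, 31, 1}.
        Root 1: left subtree has 2 nodes {33, 31}, right has 0 { }.
          Root 33: left subtree has 0 nodes { }, right has 1 {31}.
  Root 18: left subtree has 1 node {7}, right has 0 { }.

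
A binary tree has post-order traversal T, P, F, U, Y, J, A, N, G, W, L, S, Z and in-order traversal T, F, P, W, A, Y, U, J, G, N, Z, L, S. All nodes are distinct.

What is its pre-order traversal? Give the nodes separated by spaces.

The last element of post-order is the root; it splits in-order into left and right subtrees.
Root Z: left subtree has 10 nodes {T, F, P, W, A, Y, U, J, G, N}, right has 2 {L, S}.
  Root W: left subtree has 3 nodes {T, F, P}, right has 6 {A, Y, U, J, G, N}.
    Root F: left subtree has 1 node {T}, right has 1 {P}.
    Root G: left subtree has 4 nodes {A, Y, U, J}, right has 1 {N}.
      Root A: left subtree has 0 nodes { }, right has 3 {Y, U, J}.
        Root J: left subtree has 2 nodes {Y, U}, right has 0 { }.
          Root Y: left subtree has 0 nodes { }, right has 1 {U}.
  Root S: left subtree has 1 node {L}, right has 0 { }.

Z W F T P G A J Y U N S L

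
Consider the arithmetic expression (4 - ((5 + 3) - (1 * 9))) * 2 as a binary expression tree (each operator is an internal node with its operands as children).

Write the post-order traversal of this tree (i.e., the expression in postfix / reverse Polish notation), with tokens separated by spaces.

Post-order on an expression tree gives postfix notation: for each operator, emit left operand, right operand, then the operator.

4 5 3 + 1 9 * - - 2 *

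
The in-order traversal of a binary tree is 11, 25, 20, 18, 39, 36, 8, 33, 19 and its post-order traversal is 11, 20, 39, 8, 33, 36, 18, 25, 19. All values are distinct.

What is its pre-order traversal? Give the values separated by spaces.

The last element of post-order is the root; it splits in-order into left and right subtrees.
Root 19: left subtree has 8 nodes {11, 25, 20, 18, 39, 36, 8, 33}, right has 0 { }.
  Root 25: left subtree has 1 node {11}, right has 6 {20, 18, 39, 36, 8, 33}.
    Root 18: left subtree has 1 node {20}, right has 4 {39, 36, 8, 33}.
      Root 36: left subtree has 1 node {39}, right has 2 {8, 33}.
        Root 33: left subtree has 1 node {8}, right has 0 { }.

19 25 11 18 20 36 39 33 8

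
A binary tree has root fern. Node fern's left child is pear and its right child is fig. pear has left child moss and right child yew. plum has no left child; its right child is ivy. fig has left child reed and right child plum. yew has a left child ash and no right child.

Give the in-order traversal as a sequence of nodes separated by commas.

moss, pear, ash, yew, fern, reed, fig, plum, ivy

In-order visits the left subtree, then the node, then the right subtree.
At fern: go left to pear.
  At pear: go left to moss.
    moss is a leaf — visit moss.
  Visit pear.
  At pear: go right to yew.
    At yew: go left to ash.
      ash is a leaf — visit ash.
    Visit yew.
    At yew: no right child.
Visit fern.
At fern: go right to fig.
  At fig: go left to reed.
    reed is a leaf — visit reed.
  Visit fig.
  At fig: go right to plum.
    At plum: no left child.
    Visit plum.
    At plum: go right to ivy.
      ivy is a leaf — visit ivy.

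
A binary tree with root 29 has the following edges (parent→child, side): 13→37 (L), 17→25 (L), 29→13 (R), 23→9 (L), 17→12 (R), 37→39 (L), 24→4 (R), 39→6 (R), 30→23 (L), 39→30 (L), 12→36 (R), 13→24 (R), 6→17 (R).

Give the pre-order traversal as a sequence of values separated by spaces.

29 13 37 39 30 23 9 6 17 25 12 36 24 4

Pre-order visits the node, then its left subtree, then its right subtree.
Visit 29.
At 29: no left child.
At 29: go right to 13.
  Visit 13.
  At 13: go left to 37.
    Visit 37.
    At 37: go left to 39.
      Visit 39.
      At 39: go left to 30.
        Visit 30.
        At 30: go left to 23.
          Visit 23.
          At 23: go left to 9.
            9 is a leaf — visit 9.
          At 23: no right child.
        At 30: no right child.
      At 39: go right to 6.
        Visit 6.
        At 6: no left child.
        At 6: go right to 17.
          Visit 17.
          At 17: go left to 25.
            25 is a leaf — visit 25.
          At 17: go right to 12.
            Visit 12.
            At 12: no left child.
            At 12: go right to 36.
              36 is a leaf — visit 36.
    At 37: no right child.
  At 13: go right to 24.
    Visit 24.
    At 24: no left child.
    At 24: go right to 4.
      4 is a leaf — visit 4.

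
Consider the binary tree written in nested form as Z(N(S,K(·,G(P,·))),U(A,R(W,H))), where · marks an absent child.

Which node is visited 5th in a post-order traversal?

N

Post-order visits the left subtree, then the right subtree, then the node.
At Z: go left to N.
  At N: go left to S.
    S is a leaf — visit S.
  At N: go right to K.
    At K: no left child.
    At K: go right to G.
      At G: go left to P.
        P is a leaf — visit P.
      At G: no right child.
      Visit G.
    Visit K.
  Visit N.
At Z: go right to U.
  At U: go left to A.
    A is a leaf — visit A.
  At U: go right to R.
    At R: go left to W.
      W is a leaf — visit W.
    At R: go right to H.
      H is a leaf — visit H.
    Visit R.
  Visit U.
Visit Z.
Full post-order sequence: S, P, G, K, N, A, W, H, R, U, Z.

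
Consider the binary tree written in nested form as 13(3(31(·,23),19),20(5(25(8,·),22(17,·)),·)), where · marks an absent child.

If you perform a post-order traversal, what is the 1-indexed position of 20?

Post-order visits the left subtree, then the right subtree, then the node.
At 13: go left to 3.
  At 3: go left to 31.
    At 31: no left child.
    At 31: go right to 23.
      23 is a leaf — visit 23.
    Visit 31.
  At 3: go right to 19.
    19 is a leaf — visit 19.
  Visit 3.
At 13: go right to 20.
  At 20: go left to 5.
    At 5: go left to 25.
      At 25: go left to 8.
        8 is a leaf — visit 8.
      At 25: no right child.
      Visit 25.
    At 5: go right to 22.
      At 22: go left to 17.
        17 is a leaf — visit 17.
      At 22: no right child.
      Visit 22.
    Visit 5.
  At 20: no right child.
  Visit 20.
Visit 13.
Full post-order sequence: 23, 31, 19, 3, 8, 25, 17, 22, 5, 20, 13.

10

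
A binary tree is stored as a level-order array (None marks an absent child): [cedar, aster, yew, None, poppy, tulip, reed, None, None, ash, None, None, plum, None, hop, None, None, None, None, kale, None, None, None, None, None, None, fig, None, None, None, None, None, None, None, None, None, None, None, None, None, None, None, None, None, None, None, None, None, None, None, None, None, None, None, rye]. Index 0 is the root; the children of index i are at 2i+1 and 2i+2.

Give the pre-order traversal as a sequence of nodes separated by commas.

cedar, aster, poppy, ash, kale, yew, tulip, plum, fig, rye, reed, hop

Pre-order visits the node, then its left subtree, then its right subtree.
Visit cedar.
At cedar: go left to aster.
  Visit aster.
  At aster: no left child.
  At aster: go right to poppy.
    Visit poppy.
    At poppy: go left to ash.
      Visit ash.
      At ash: go left to kale.
        kale is a leaf — visit kale.
      At ash: no right child.
    At poppy: no right child.
At cedar: go right to yew.
  Visit yew.
  At yew: go left to tulip.
    Visit tulip.
    At tulip: no left child.
    At tulip: go right to plum.
      Visit plum.
      At plum: no left child.
      At plum: go right to fig.
        Visit fig.
        At fig: no left child.
        At fig: go right to rye.
          rye is a leaf — visit rye.
  At yew: go right to reed.
    Visit reed.
    At reed: no left child.
    At reed: go right to hop.
      hop is a leaf — visit hop.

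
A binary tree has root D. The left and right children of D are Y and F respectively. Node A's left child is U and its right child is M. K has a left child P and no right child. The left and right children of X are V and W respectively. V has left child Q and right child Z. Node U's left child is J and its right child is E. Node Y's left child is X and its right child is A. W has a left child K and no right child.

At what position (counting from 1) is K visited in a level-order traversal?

12

Level-order visits nodes level by level from the root, left to right within each level.
Level 0: D
Level 1: Y, F
Level 2: X, A
Level 3: V, W, U, M
Level 4: Q, Z, K, J, E
Level 5: P
Full level-order sequence: D, Y, F, X, A, V, W, U, M, Q, Z, K, J, E, P.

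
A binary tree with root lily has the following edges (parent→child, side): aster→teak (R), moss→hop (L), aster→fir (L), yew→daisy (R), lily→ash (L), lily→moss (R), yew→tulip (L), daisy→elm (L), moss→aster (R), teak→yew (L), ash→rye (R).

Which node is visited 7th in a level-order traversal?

fir

Level-order visits nodes level by level from the root, left to right within each level.
Level 0: lily
Level 1: ash, moss
Level 2: rye, hop, aster
Level 3: fir, teak
Level 4: yew
Level 5: tulip, daisy
Level 6: elm
Full level-order sequence: lily, ash, moss, rye, hop, aster, fir, teak, yew, tulip, daisy, elm.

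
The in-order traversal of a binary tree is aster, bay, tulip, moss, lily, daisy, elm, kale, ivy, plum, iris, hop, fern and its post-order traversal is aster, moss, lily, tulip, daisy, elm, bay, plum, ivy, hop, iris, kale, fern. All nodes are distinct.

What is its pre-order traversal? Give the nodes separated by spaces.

fern kale bay aster elm daisy tulip lily moss iris ivy plum hop

The last element of post-order is the root; it splits in-order into left and right subtrees.
Root fern: left subtree has 12 nodes {aster, bay, tulip, moss, lily, daisy, elm, kale, ivy, plum, iris, hop}, right has 0 { }.
  Root kale: left subtree has 7 nodes {aster, bay, tulip, moss, lily, daisy, elm}, right has 4 {ivy, plum, iris, hop}.
    Root bay: left subtree has 1 node {aster}, right has 5 {tulip, moss, lily, daisy, elm}.
      Root elm: left subtree has 4 nodes {tulip, moss, lily, daisy}, right has 0 { }.
        Root daisy: left subtree has 3 nodes {tulip, moss, lily}, right has 0 { }.
          Root tulip: left subtree has 0 nodes { }, right has 2 {moss, lily}.
            Root lily: left subtree has 1 node {moss}, right has 0 { }.
    Root iris: left subtree has 2 nodes {ivy, plum}, right has 1 {hop}.
      Root ivy: left subtree has 0 nodes { }, right has 1 {plum}.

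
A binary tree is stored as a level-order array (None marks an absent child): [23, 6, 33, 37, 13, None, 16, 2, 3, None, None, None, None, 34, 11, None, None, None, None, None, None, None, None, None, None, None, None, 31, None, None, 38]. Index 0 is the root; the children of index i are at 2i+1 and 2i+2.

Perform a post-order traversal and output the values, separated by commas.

Post-order visits the left subtree, then the right subtree, then the node.
At 23: go left to 6.
  At 6: go left to 37.
    At 37: go left to 2.
      2 is a leaf — visit 2.
    At 37: go right to 3.
      3 is a leaf — visit 3.
    Visit 37.
  At 6: go right to 13.
    13 is a leaf — visit 13.
  Visit 6.
At 23: go right to 33.
  At 33: no left child.
  At 33: go right to 16.
    At 16: go left to 34.
      At 34: go left to 31.
        31 is a leaf — visit 31.
      At 34: no right child.
      Visit 34.
    At 16: go right to 11.
      At 11: no left child.
      At 11: go right to 38.
        38 is a leaf — visit 38.
      Visit 11.
    Visit 16.
  Visit 33.
Visit 23.

2, 3, 37, 13, 6, 31, 34, 38, 11, 16, 33, 23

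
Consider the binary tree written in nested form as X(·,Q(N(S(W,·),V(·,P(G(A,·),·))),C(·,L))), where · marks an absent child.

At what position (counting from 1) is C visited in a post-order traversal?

9

Post-order visits the left subtree, then the right subtree, then the node.
At X: no left child.
At X: go right to Q.
  At Q: go left to N.
    At N: go left to S.
      At S: go left to W.
        W is a leaf — visit W.
      At S: no right child.
      Visit S.
    At N: go right to V.
      At V: no left child.
      At V: go right to P.
        At P: go left to G.
          At G: go left to A.
            A is a leaf — visit A.
          At G: no right child.
          Visit G.
        At P: no right child.
        Visit P.
      Visit V.
    Visit N.
  At Q: go right to C.
    At C: no left child.
    At C: go right to L.
      L is a leaf — visit L.
    Visit C.
  Visit Q.
Visit X.
Full post-order sequence: W, S, A, G, P, V, N, L, C, Q, X.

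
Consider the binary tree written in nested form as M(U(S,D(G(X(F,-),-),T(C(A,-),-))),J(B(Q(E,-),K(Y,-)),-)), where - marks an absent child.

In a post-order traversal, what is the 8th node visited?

Post-order visits the left subtree, then the right subtree, then the node.
At M: go left to U.
  At U: go left to S.
    S is a leaf — visit S.
  At U: go right to D.
    At D: go left to G.
      At G: go left to X.
        At X: go left to F.
          F is a leaf — visit F.
        At X: no right child.
        Visit X.
      At G: no right child.
      Visit G.
    At D: go right to T.
      At T: go left to C.
        At C: go left to A.
          A is a leaf — visit A.
        At C: no right child.
        Visit C.
      At T: no right child.
      Visit T.
    Visit D.
  Visit U.
At M: go right to J.
  At J: go left to B.
    At B: go left to Q.
      At Q: go left to E.
        E is a leaf — visit E.
      At Q: no right child.
      Visit Q.
    At B: go right to K.
      At K: go left to Y.
        Y is a leaf — visit Y.
      At K: no right child.
      Visit K.
    Visit B.
  At J: no right child.
  Visit J.
Visit M.
Full post-order sequence: S, F, X, G, A, C, T, D, U, E, Q, Y, K, B, J, M.

D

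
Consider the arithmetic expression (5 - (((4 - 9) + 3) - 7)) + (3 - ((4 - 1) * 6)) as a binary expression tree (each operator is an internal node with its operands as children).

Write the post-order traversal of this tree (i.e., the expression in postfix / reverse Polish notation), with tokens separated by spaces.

Post-order on an expression tree gives postfix notation: for each operator, emit left operand, right operand, then the operator.

5 4 9 - 3 + 7 - - 3 4 1 - 6 * - +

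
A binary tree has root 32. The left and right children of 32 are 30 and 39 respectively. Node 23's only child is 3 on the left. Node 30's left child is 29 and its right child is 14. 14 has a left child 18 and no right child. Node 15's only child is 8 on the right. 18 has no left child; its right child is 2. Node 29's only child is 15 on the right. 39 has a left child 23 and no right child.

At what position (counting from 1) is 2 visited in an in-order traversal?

In-order visits the left subtree, then the node, then the right subtree.
At 32: go left to 30.
  At 30: go left to 29.
    At 29: no left child.
    Visit 29.
    At 29: go right to 15.
      At 15: no left child.
      Visit 15.
      At 15: go right to 8.
        8 is a leaf — visit 8.
  Visit 30.
  At 30: go right to 14.
    At 14: go left to 18.
      At 18: no left child.
      Visit 18.
      At 18: go right to 2.
        2 is a leaf — visit 2.
    Visit 14.
    At 14: no right child.
Visit 32.
At 32: go right to 39.
  At 39: go left to 23.
    At 23: go left to 3.
      3 is a leaf — visit 3.
    Visit 23.
    At 23: no right child.
  Visit 39.
  At 39: no right child.
Full in-order sequence: 29, 15, 8, 30, 18, 2, 14, 32, 3, 23, 39.

6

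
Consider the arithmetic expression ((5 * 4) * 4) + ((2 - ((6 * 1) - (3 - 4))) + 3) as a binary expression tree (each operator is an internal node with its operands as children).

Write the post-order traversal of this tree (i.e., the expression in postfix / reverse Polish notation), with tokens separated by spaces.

5 4 * 4 * 2 6 1 * 3 4 - - - 3 + +

Post-order on an expression tree gives postfix notation: for each operator, emit left operand, right operand, then the operator.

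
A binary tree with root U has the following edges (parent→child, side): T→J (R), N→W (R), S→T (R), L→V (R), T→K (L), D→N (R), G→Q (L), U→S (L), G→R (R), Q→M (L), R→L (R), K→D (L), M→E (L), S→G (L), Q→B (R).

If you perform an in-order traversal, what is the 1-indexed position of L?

In-order visits the left subtree, then the node, then the right subtree.
At U: go left to S.
  At S: go left to G.
    At G: go left to Q.
      At Q: go left to M.
        At M: go left to E.
          E is a leaf — visit E.
        Visit M.
        At M: no right child.
      Visit Q.
      At Q: go right to B.
        B is a leaf — visit B.
    Visit G.
    At G: go right to R.
      At R: no left child.
      Visit R.
      At R: go right to L.
        At L: no left child.
        Visit L.
        At L: go right to V.
          V is a leaf — visit V.
  Visit S.
  At S: go right to T.
    At T: go left to K.
      At K: go left to D.
        At D: no left child.
        Visit D.
        At D: go right to N.
          At N: no left child.
          Visit N.
          At N: go right to W.
            W is a leaf — visit W.
      Visit K.
      At K: no right child.
    Visit T.
    At T: go right to J.
      J is a leaf — visit J.
Visit U.
At U: no right child.
Full in-order sequence: E, M, Q, B, G, R, L, V, S, D, N, W, K, T, J, U.

7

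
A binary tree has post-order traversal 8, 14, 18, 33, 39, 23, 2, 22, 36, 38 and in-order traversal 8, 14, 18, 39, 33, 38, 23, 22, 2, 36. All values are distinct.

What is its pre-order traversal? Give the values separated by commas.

38, 39, 18, 14, 8, 33, 36, 22, 23, 2

The last element of post-order is the root; it splits in-order into left and right subtrees.
Root 38: left subtree has 5 nodes {8, 14, 18, 39, 33}, right has 4 {23, 22, 2, 36}.
  Root 39: left subtree has 3 nodes {8, 14, 18}, right has 1 {33}.
    Root 18: left subtree has 2 nodes {8, 14}, right has 0 { }.
      Root 14: left subtree has 1 node {8}, right has 0 { }.
  Root 36: left subtree has 3 nodes {23, 22, 2}, right has 0 { }.
    Root 22: left subtree has 1 node {23}, right has 1 {2}.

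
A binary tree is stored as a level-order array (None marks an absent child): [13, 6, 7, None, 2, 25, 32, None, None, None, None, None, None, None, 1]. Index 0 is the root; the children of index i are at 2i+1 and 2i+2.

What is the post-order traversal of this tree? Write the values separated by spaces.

2 6 25 1 32 7 13

Post-order visits the left subtree, then the right subtree, then the node.
At 13: go left to 6.
  At 6: no left child.
  At 6: go right to 2.
    2 is a leaf — visit 2.
  Visit 6.
At 13: go right to 7.
  At 7: go left to 25.
    25 is a leaf — visit 25.
  At 7: go right to 32.
    At 32: no left child.
    At 32: go right to 1.
      1 is a leaf — visit 1.
    Visit 32.
  Visit 7.
Visit 13.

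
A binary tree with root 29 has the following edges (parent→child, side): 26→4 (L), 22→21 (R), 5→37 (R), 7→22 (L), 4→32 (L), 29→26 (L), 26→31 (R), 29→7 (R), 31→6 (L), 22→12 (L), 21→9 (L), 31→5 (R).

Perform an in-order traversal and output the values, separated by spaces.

32 4 26 6 31 5 37 29 12 22 9 21 7

In-order visits the left subtree, then the node, then the right subtree.
At 29: go left to 26.
  At 26: go left to 4.
    At 4: go left to 32.
      32 is a leaf — visit 32.
    Visit 4.
    At 4: no right child.
  Visit 26.
  At 26: go right to 31.
    At 31: go left to 6.
      6 is a leaf — visit 6.
    Visit 31.
    At 31: go right to 5.
      At 5: no left child.
      Visit 5.
      At 5: go right to 37.
        37 is a leaf — visit 37.
Visit 29.
At 29: go right to 7.
  At 7: go left to 22.
    At 22: go left to 12.
      12 is a leaf — visit 12.
    Visit 22.
    At 22: go right to 21.
      At 21: go left to 9.
        9 is a leaf — visit 9.
      Visit 21.
      At 21: no right child.
  Visit 7.
  At 7: no right child.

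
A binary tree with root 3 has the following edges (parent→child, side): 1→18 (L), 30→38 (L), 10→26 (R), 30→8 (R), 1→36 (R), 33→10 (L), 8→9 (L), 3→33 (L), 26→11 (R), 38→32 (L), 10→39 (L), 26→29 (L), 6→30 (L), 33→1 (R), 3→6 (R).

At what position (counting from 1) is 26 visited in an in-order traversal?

4

In-order visits the left subtree, then the node, then the right subtree.
At 3: go left to 33.
  At 33: go left to 10.
    At 10: go left to 39.
      39 is a leaf — visit 39.
    Visit 10.
    At 10: go right to 26.
      At 26: go left to 29.
        29 is a leaf — visit 29.
      Visit 26.
      At 26: go right to 11.
        11 is a leaf — visit 11.
  Visit 33.
  At 33: go right to 1.
    At 1: go left to 18.
      18 is a leaf — visit 18.
    Visit 1.
    At 1: go right to 36.
      36 is a leaf — visit 36.
Visit 3.
At 3: go right to 6.
  At 6: go left to 30.
    At 30: go left to 38.
      At 38: go left to 32.
        32 is a leaf — visit 32.
      Visit 38.
      At 38: no right child.
    Visit 30.
    At 30: go right to 8.
      At 8: go left to 9.
        9 is a leaf — visit 9.
      Visit 8.
      At 8: no right child.
  Visit 6.
  At 6: no right child.
Full in-order sequence: 39, 10, 29, 26, 11, 33, 18, 1, 36, 3, 32, 38, 30, 9, 8, 6.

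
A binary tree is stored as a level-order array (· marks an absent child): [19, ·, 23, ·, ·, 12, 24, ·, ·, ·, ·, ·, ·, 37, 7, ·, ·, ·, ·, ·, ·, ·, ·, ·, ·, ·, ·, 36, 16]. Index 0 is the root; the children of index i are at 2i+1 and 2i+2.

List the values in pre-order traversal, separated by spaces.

19 23 12 24 37 36 16 7

Pre-order visits the node, then its left subtree, then its right subtree.
Visit 19.
At 19: no left child.
At 19: go right to 23.
  Visit 23.
  At 23: go left to 12.
    12 is a leaf — visit 12.
  At 23: go right to 24.
    Visit 24.
    At 24: go left to 37.
      Visit 37.
      At 37: go left to 36.
        36 is a leaf — visit 36.
      At 37: go right to 16.
        16 is a leaf — visit 16.
    At 24: go right to 7.
      7 is a leaf — visit 7.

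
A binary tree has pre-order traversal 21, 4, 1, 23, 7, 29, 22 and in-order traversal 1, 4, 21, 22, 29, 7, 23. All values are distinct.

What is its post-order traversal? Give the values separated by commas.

The first element of pre-order is the root; it splits in-order into left and right subtrees.
Root 21: left subtree has 2 nodes {1, 4}, right has 4 {22, 29, 7, 23}.
  Root 4: left subtree has 1 node {1}, right has 0 { }.
  Root 23: left subtree has 3 nodes {22, 29, 7}, right has 0 { }.
    Root 7: left subtree has 2 nodes {22, 29}, right has 0 { }.
      Root 29: left subtree has 1 node {22}, right has 0 { }.

1, 4, 22, 29, 7, 23, 21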